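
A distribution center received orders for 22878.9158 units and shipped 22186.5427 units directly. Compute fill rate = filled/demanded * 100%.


FR = 22186.5427 / 22878.9158 * 100 = 96.9738

96.9738%


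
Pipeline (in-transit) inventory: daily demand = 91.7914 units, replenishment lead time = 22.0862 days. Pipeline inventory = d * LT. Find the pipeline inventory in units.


Pipeline = 91.7914 * 22.0862 = 2027.3232

2027.3232 units


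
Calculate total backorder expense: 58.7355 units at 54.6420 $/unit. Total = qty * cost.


Total = 58.7355 * 54.6420 = 3209.4252

3209.4252 $


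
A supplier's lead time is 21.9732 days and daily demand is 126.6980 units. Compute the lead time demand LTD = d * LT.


LTD = 126.6980 * 21.9732 = 2783.9605

2783.9605 units


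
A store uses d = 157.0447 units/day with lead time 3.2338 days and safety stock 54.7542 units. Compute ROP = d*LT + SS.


d*LT = 157.0447 * 3.2338 = 507.8512
ROP = 507.8512 + 54.7542 = 562.6054

562.6054 units


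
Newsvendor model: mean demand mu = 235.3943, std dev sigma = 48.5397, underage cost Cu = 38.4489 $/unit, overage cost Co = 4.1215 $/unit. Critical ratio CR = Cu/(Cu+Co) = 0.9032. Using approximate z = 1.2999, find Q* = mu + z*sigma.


CR = Cu/(Cu+Co) = 38.4489/(38.4489+4.1215) = 0.9032
z = 1.2999
Q* = 235.3943 + 1.2999 * 48.5397 = 298.4911

298.4911 units


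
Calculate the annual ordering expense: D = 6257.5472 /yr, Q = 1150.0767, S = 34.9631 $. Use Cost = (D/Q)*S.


Number of orders = D/Q = 5.4410
Cost = 5.4410 * 34.9631 = 190.2336

190.2336 $/yr


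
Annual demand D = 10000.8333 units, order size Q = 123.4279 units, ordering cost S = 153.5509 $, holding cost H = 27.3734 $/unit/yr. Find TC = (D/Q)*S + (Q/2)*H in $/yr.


Ordering cost = D*S/Q = 12441.5708
Holding cost = Q*H/2 = 1689.3206
TC = 12441.5708 + 1689.3206 = 14130.8914

14130.8914 $/yr


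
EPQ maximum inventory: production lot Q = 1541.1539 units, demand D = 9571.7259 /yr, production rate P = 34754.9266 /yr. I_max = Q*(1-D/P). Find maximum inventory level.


D/P = 0.2754
1 - D/P = 0.7246
I_max = 1541.1539 * 0.7246 = 1116.7104

1116.7104 units


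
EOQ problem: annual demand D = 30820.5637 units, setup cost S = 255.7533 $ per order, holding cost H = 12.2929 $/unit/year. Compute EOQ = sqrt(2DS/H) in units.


2*D*S = 2 * 30820.5637 * 255.7533 = 15764921.7483
2*D*S/H = 1282441.2261
EOQ = sqrt(1282441.2261) = 1132.4492

1132.4492 units


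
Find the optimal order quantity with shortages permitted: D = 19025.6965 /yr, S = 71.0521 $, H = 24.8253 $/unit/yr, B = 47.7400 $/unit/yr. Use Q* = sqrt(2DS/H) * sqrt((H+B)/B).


sqrt(2DS/H) = 330.0095
sqrt((H+B)/B) = 1.2329
Q* = 330.0095 * 1.2329 = 406.8645

406.8645 units


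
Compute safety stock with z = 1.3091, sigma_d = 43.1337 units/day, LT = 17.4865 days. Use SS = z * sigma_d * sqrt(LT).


sqrt(LT) = sqrt(17.4865) = 4.1817
SS = 1.3091 * 43.1337 * 4.1817 = 236.1245

236.1245 units


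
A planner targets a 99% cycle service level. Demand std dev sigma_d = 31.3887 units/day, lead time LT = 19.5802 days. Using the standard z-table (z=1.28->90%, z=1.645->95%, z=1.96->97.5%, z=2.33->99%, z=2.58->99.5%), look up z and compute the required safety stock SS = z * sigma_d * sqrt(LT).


From the table, SL = 99% corresponds to z = 2.33
sqrt(LT) = sqrt(19.5802) = 4.4250
SS = 2.33 * 31.3887 * 4.4250 = 323.6218

323.6218 units


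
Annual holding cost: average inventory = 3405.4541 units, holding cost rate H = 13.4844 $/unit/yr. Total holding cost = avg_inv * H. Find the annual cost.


Cost = 3405.4541 * 13.4844 = 45920.5053

45920.5053 $/yr


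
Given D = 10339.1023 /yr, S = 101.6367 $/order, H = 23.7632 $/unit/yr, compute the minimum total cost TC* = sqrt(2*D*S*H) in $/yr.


2*D*S*H = 49942273.3110
TC* = sqrt(49942273.3110) = 7066.9847

7066.9847 $/yr


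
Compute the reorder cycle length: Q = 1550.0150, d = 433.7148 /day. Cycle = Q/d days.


Cycle = 1550.0150 / 433.7148 = 3.5738

3.5738 days


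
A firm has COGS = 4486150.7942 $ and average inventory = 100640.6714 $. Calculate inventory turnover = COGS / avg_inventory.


Turnover = 4486150.7942 / 100640.6714 = 44.5759

44.5759


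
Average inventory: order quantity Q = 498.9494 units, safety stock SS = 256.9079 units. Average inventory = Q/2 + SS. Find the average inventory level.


Q/2 = 249.4747
Avg = 249.4747 + 256.9079 = 506.3826

506.3826 units


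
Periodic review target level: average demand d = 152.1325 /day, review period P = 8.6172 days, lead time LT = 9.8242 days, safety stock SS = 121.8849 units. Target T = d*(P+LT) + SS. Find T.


P + LT = 18.4414
d*(P+LT) = 152.1325 * 18.4414 = 2805.5363
T = 2805.5363 + 121.8849 = 2927.4212

2927.4212 units


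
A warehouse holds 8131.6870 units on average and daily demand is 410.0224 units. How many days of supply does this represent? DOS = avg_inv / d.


DOS = 8131.6870 / 410.0224 = 19.8323

19.8323 days


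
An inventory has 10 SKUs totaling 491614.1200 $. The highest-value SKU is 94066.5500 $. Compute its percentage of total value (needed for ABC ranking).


Top item = 94066.5500
Total = 491614.1200
Percentage = 94066.5500 / 491614.1200 * 100 = 19.1342

19.1342%


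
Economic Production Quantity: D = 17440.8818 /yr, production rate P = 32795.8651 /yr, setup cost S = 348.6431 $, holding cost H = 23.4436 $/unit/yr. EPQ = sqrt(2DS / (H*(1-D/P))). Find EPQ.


1 - D/P = 1 - 0.5318 = 0.4682
H*(1-D/P) = 10.9763
2DS = 12161286.1950
EPQ = sqrt(1107962.2132) = 1052.5978

1052.5978 units


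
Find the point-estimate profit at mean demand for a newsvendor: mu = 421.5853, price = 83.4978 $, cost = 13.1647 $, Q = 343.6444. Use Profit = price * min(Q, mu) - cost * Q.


Sales at mu = min(343.6444, 421.5853) = 343.6444
Revenue = 83.4978 * 343.6444 = 28693.5514
Total cost = 13.1647 * 343.6444 = 4523.9754
Profit = 28693.5514 - 4523.9754 = 24169.5759

24169.5759 $


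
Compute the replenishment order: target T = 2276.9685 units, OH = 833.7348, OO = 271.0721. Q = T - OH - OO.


Inventory position = OH + OO = 833.7348 + 271.0721 = 1104.8069
Q = 2276.9685 - 1104.8069 = 1172.1616

1172.1616 units


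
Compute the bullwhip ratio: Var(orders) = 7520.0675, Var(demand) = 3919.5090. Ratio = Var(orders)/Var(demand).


BW = 7520.0675 / 3919.5090 = 1.9186

1.9186


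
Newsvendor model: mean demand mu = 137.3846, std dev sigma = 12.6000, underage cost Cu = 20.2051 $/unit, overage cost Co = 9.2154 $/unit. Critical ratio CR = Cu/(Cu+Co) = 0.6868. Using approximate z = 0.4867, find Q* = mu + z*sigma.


CR = Cu/(Cu+Co) = 20.2051/(20.2051+9.2154) = 0.6868
z = 0.4867
Q* = 137.3846 + 0.4867 * 12.6000 = 143.5170

143.5170 units


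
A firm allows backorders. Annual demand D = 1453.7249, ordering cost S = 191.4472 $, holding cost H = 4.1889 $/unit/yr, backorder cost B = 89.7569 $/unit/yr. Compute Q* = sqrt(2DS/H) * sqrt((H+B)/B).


sqrt(2DS/H) = 364.5278
sqrt((H+B)/B) = 1.0231
Q* = 364.5278 * 1.0231 = 372.9369

372.9369 units


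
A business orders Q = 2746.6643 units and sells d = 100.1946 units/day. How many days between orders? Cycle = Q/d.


Cycle = 2746.6643 / 100.1946 = 27.4133

27.4133 days


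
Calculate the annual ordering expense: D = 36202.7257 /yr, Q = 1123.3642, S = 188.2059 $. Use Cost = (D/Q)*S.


Number of orders = D/Q = 32.2271
Cost = 32.2271 * 188.2059 = 6065.3229

6065.3229 $/yr


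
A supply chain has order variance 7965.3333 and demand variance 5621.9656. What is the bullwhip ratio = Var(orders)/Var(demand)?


BW = 7965.3333 / 5621.9656 = 1.4168

1.4168


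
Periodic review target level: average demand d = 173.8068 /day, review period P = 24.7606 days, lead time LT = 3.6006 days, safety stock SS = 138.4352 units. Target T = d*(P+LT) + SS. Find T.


P + LT = 28.3612
d*(P+LT) = 173.8068 * 28.3612 = 4929.3694
T = 4929.3694 + 138.4352 = 5067.8046

5067.8046 units


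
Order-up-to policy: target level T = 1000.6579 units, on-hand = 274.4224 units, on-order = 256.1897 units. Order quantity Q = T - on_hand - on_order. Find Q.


Inventory position = OH + OO = 274.4224 + 256.1897 = 530.6121
Q = 1000.6579 - 530.6121 = 470.0458

470.0458 units


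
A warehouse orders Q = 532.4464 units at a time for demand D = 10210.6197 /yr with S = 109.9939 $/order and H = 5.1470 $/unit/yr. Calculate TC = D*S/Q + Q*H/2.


Ordering cost = D*S/Q = 2109.3313
Holding cost = Q*H/2 = 1370.2508
TC = 2109.3313 + 1370.2508 = 3479.5822

3479.5822 $/yr


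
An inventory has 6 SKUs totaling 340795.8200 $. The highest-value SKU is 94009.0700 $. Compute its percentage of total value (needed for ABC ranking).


Top item = 94009.0700
Total = 340795.8200
Percentage = 94009.0700 / 340795.8200 * 100 = 27.5852

27.5852%


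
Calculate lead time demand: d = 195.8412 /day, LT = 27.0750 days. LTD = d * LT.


LTD = 195.8412 * 27.0750 = 5302.4005

5302.4005 units


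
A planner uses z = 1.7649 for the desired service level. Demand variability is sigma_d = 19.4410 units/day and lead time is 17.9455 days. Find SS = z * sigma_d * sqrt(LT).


sqrt(LT) = sqrt(17.9455) = 4.2362
SS = 1.7649 * 19.4410 * 4.2362 = 145.3505

145.3505 units


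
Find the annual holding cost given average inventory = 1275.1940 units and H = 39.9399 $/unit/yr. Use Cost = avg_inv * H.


Cost = 1275.1940 * 39.9399 = 50931.1208

50931.1208 $/yr


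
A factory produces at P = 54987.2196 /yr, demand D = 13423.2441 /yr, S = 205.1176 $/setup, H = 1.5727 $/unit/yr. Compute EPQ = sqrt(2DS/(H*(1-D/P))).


1 - D/P = 1 - 0.2441 = 0.7559
H*(1-D/P) = 1.1888
2DS = 5506687.2280
EPQ = sqrt(4632220.2768) = 2152.2593

2152.2593 units


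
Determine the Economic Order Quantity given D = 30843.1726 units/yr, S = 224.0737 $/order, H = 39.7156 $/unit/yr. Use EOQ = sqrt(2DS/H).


2*D*S = 2 * 30843.1726 * 224.0737 = 13822287.6084
2*D*S/H = 348031.6956
EOQ = sqrt(348031.6956) = 589.9421

589.9421 units


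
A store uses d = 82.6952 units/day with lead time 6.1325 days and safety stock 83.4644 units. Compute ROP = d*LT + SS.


d*LT = 82.6952 * 6.1325 = 507.1283
ROP = 507.1283 + 83.4644 = 590.5927

590.5927 units


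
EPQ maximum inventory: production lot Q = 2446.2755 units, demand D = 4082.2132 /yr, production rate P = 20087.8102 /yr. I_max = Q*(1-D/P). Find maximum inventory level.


D/P = 0.2032
1 - D/P = 0.7968
I_max = 2446.2755 * 0.7968 = 1949.1472

1949.1472 units


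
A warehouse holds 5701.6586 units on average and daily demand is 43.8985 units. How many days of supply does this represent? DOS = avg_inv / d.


DOS = 5701.6586 / 43.8985 = 129.8828

129.8828 days


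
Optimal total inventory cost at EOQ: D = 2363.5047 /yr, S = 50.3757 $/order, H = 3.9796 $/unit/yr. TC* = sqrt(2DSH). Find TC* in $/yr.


2*D*S*H = 947647.8510
TC* = sqrt(947647.8510) = 973.4721

973.4721 $/yr


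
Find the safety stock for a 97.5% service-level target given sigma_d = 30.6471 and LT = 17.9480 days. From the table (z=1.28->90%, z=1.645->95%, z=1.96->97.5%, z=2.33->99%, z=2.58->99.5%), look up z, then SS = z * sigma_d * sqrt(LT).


From the table, SL = 97.5% corresponds to z = 1.96
sqrt(LT) = sqrt(17.9480) = 4.2365
SS = 1.96 * 30.6471 * 4.2365 = 254.4799

254.4799 units


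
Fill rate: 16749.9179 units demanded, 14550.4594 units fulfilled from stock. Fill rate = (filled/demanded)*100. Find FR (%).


FR = 14550.4594 / 16749.9179 * 100 = 86.8688

86.8688%


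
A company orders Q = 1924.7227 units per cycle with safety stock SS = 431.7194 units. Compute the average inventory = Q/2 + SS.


Q/2 = 962.3614
Avg = 962.3614 + 431.7194 = 1394.0808

1394.0808 units


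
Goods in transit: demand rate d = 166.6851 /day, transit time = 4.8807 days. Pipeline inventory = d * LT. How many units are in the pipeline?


Pipeline = 166.6851 * 4.8807 = 813.5400

813.5400 units


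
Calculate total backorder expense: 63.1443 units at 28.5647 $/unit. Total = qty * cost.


Total = 63.1443 * 28.5647 = 1803.6980

1803.6980 $


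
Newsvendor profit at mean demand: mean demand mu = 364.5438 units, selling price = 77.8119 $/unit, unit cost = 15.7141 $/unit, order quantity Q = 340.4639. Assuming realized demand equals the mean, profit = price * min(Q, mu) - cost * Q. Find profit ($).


Sales at mu = min(340.4639, 364.5438) = 340.4639
Revenue = 77.8119 * 340.4639 = 26492.1429
Total cost = 15.7141 * 340.4639 = 5350.0838
Profit = 26492.1429 - 5350.0838 = 21142.0592

21142.0592 $


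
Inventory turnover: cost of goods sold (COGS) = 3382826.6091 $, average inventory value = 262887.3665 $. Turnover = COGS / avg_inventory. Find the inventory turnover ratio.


Turnover = 3382826.6091 / 262887.3665 = 12.8680

12.8680


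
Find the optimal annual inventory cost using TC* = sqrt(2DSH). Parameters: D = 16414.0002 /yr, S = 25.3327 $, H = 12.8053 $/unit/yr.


2*D*S*H = 10649167.7334
TC* = sqrt(10649167.7334) = 3263.3063

3263.3063 $/yr


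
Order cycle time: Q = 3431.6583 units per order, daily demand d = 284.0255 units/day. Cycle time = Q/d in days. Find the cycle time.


Cycle = 3431.6583 / 284.0255 = 12.0822

12.0822 days


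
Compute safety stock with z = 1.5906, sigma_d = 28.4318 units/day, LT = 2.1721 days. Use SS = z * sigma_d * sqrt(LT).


sqrt(LT) = sqrt(2.1721) = 1.4738
SS = 1.5906 * 28.4318 * 1.4738 = 66.6508

66.6508 units


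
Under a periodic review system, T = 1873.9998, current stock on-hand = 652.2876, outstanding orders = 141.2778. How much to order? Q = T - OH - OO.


Inventory position = OH + OO = 652.2876 + 141.2778 = 793.5654
Q = 1873.9998 - 793.5654 = 1080.4344

1080.4344 units


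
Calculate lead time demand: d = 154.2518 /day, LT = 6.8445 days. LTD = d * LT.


LTD = 154.2518 * 6.8445 = 1055.7764

1055.7764 units


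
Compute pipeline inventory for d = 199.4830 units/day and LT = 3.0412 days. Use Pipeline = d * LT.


Pipeline = 199.4830 * 3.0412 = 606.6677

606.6677 units


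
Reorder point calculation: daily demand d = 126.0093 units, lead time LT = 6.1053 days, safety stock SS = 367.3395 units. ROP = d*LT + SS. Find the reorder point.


d*LT = 126.0093 * 6.1053 = 769.3246
ROP = 769.3246 + 367.3395 = 1136.6641

1136.6641 units


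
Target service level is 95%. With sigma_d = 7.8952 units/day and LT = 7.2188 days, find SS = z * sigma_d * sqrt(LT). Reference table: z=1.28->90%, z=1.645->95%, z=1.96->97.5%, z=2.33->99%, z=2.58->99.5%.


From the table, SL = 95% corresponds to z = 1.645
sqrt(LT) = sqrt(7.2188) = 2.6868
SS = 1.645 * 7.8952 * 2.6868 = 34.8949

34.8949 units


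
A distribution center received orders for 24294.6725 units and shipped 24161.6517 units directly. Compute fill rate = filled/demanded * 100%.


FR = 24161.6517 / 24294.6725 * 100 = 99.4525

99.4525%


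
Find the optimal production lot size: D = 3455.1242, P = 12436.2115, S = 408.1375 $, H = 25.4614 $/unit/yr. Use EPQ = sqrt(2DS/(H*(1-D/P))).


1 - D/P = 1 - 0.2778 = 0.7222
H*(1-D/P) = 18.3875
2DS = 2820331.5064
EPQ = sqrt(153382.9410) = 391.6413

391.6413 units


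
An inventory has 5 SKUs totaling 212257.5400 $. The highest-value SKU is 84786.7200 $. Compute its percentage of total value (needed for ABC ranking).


Top item = 84786.7200
Total = 212257.5400
Percentage = 84786.7200 / 212257.5400 * 100 = 39.9452

39.9452%


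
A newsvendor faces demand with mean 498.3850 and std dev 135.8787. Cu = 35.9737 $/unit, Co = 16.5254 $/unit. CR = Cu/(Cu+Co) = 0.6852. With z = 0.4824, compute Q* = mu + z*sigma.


CR = Cu/(Cu+Co) = 35.9737/(35.9737+16.5254) = 0.6852
z = 0.4824
Q* = 498.3850 + 0.4824 * 135.8787 = 563.9329

563.9329 units


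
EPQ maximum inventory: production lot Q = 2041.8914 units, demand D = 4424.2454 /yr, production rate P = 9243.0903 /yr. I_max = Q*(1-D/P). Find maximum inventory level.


D/P = 0.4787
1 - D/P = 0.5213
I_max = 2041.8914 * 0.5213 = 1064.5312

1064.5312 units


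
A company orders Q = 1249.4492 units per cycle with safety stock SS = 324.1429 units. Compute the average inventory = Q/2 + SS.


Q/2 = 624.7246
Avg = 624.7246 + 324.1429 = 948.8675

948.8675 units


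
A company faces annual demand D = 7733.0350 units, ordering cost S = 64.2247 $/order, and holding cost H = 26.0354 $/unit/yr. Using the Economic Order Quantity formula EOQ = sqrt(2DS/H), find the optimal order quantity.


2*D*S = 2 * 7733.0350 * 64.2247 = 993303.7059
2*D*S/H = 38152.0432
EOQ = sqrt(38152.0432) = 195.3255

195.3255 units


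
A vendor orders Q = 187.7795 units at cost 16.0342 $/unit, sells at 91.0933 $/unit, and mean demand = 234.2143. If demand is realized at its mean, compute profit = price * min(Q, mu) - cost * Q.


Sales at mu = min(187.7795, 234.2143) = 187.7795
Revenue = 91.0933 * 187.7795 = 17105.4543
Total cost = 16.0342 * 187.7795 = 3010.8941
Profit = 17105.4543 - 3010.8941 = 14094.5603

14094.5603 $


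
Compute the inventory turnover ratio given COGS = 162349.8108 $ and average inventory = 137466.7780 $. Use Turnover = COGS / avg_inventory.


Turnover = 162349.8108 / 137466.7780 = 1.1810

1.1810


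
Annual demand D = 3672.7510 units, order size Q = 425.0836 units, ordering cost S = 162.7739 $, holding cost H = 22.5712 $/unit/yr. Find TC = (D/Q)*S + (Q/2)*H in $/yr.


Ordering cost = D*S/Q = 1406.3775
Holding cost = Q*H/2 = 4797.3235
TC = 1406.3775 + 4797.3235 = 6203.7010

6203.7010 $/yr


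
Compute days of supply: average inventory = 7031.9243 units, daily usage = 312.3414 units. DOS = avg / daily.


DOS = 7031.9243 / 312.3414 = 22.5136

22.5136 days


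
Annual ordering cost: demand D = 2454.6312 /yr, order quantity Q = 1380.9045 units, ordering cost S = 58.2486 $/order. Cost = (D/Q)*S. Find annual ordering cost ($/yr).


Number of orders = D/Q = 1.7776
Cost = 1.7776 * 58.2486 = 103.5400

103.5400 $/yr


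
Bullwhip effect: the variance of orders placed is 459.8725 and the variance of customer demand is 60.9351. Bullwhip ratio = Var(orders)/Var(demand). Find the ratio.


BW = 459.8725 / 60.9351 = 7.5469

7.5469


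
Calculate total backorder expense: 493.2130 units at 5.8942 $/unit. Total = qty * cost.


Total = 493.2130 * 5.8942 = 2907.0961

2907.0961 $


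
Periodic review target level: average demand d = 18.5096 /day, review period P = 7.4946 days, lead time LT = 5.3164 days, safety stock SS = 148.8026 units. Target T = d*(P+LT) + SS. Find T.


P + LT = 12.8110
d*(P+LT) = 18.5096 * 12.8110 = 237.1265
T = 237.1265 + 148.8026 = 385.9291

385.9291 units


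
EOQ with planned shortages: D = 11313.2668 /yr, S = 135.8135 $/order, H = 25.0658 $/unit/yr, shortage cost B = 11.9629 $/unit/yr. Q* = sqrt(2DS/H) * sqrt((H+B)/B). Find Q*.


sqrt(2DS/H) = 350.1384
sqrt((H+B)/B) = 1.7593
Q* = 350.1384 * 1.7593 = 616.0142

616.0142 units


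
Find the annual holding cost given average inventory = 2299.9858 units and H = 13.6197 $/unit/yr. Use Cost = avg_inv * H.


Cost = 2299.9858 * 13.6197 = 31325.1166

31325.1166 $/yr


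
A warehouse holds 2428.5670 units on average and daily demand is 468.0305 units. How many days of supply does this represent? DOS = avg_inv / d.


DOS = 2428.5670 / 468.0305 = 5.1889

5.1889 days


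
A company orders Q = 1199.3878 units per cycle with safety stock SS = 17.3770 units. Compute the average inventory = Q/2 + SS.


Q/2 = 599.6939
Avg = 599.6939 + 17.3770 = 617.0709

617.0709 units


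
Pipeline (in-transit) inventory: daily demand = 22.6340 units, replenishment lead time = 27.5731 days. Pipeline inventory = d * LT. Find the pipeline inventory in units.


Pipeline = 22.6340 * 27.5731 = 624.0895

624.0895 units


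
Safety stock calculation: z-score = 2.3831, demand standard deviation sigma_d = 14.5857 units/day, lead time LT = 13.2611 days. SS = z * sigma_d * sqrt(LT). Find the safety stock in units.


sqrt(LT) = sqrt(13.2611) = 3.6416
SS = 2.3831 * 14.5857 * 3.6416 = 126.5783

126.5783 units


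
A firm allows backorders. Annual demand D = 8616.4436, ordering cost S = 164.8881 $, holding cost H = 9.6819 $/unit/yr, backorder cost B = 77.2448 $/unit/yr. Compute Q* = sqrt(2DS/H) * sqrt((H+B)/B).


sqrt(2DS/H) = 541.7431
sqrt((H+B)/B) = 1.0608
Q* = 541.7431 * 1.0608 = 574.6923

574.6923 units


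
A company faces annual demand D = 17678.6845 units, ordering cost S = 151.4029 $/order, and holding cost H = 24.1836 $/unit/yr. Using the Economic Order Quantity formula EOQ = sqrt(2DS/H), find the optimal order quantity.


2*D*S = 2 * 17678.6845 * 151.4029 = 5353208.2030
2*D*S/H = 221356.9610
EOQ = sqrt(221356.9610) = 470.4859

470.4859 units


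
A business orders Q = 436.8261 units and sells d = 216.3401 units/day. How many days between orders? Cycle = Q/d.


Cycle = 436.8261 / 216.3401 = 2.0192

2.0192 days


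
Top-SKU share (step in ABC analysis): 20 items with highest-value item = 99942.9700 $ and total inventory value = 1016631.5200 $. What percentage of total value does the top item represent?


Top item = 99942.9700
Total = 1016631.5200
Percentage = 99942.9700 / 1016631.5200 * 100 = 9.8308

9.8308%


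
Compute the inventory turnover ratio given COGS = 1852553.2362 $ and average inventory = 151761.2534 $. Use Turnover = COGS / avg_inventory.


Turnover = 1852553.2362 / 151761.2534 = 12.2070

12.2070


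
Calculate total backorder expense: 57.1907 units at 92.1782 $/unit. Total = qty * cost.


Total = 57.1907 * 92.1782 = 5271.7358

5271.7358 $


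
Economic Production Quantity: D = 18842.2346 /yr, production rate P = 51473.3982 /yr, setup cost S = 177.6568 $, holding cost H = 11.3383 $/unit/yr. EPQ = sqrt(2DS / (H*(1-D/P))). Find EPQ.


1 - D/P = 1 - 0.3661 = 0.6339
H*(1-D/P) = 7.1878
2DS = 6694902.2078
EPQ = sqrt(931422.1764) = 965.1022

965.1022 units


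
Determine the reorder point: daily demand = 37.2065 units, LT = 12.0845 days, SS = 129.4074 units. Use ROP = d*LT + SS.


d*LT = 37.2065 * 12.0845 = 449.6219
ROP = 449.6219 + 129.4074 = 579.0293

579.0293 units


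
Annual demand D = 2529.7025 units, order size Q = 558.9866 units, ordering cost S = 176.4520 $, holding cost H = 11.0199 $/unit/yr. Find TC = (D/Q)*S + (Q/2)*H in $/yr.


Ordering cost = D*S/Q = 798.5363
Holding cost = Q*H/2 = 3079.9882
TC = 798.5363 + 3079.9882 = 3878.5245

3878.5245 $/yr


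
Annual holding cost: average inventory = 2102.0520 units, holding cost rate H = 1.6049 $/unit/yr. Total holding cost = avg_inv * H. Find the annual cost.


Cost = 2102.0520 * 1.6049 = 3373.5833

3373.5833 $/yr


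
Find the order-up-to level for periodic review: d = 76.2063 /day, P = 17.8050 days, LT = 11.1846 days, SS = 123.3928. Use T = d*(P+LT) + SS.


P + LT = 28.9896
d*(P+LT) = 76.2063 * 28.9896 = 2209.1902
T = 2209.1902 + 123.3928 = 2332.5830

2332.5830 units


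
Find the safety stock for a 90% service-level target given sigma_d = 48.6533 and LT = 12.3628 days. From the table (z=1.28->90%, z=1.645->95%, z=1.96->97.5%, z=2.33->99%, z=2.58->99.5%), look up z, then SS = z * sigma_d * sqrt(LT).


From the table, SL = 90% corresponds to z = 1.28
sqrt(LT) = sqrt(12.3628) = 3.5161
SS = 1.28 * 48.6533 * 3.5161 = 218.9680

218.9680 units


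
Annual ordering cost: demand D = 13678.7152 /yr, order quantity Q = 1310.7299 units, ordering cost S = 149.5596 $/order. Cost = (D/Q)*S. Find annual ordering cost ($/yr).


Number of orders = D/Q = 10.4360
Cost = 10.4360 * 149.5596 = 1560.7969

1560.7969 $/yr


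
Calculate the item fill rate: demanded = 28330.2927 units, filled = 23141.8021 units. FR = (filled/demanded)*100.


FR = 23141.8021 / 28330.2927 * 100 = 81.6857

81.6857%


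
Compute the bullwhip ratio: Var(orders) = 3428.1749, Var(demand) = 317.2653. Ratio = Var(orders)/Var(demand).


BW = 3428.1749 / 317.2653 = 10.8054

10.8054


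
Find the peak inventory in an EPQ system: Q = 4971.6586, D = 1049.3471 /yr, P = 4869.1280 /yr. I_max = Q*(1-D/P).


D/P = 0.2155
1 - D/P = 0.7845
I_max = 4971.6586 * 0.7845 = 3900.2151

3900.2151 units


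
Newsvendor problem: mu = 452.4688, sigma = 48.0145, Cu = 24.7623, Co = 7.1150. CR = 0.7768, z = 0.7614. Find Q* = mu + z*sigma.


CR = Cu/(Cu+Co) = 24.7623/(24.7623+7.1150) = 0.7768
z = 0.7614
Q* = 452.4688 + 0.7614 * 48.0145 = 489.0270

489.0270 units


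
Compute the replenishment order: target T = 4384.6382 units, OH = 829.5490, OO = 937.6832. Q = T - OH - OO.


Inventory position = OH + OO = 829.5490 + 937.6832 = 1767.2322
Q = 4384.6382 - 1767.2322 = 2617.4060

2617.4060 units


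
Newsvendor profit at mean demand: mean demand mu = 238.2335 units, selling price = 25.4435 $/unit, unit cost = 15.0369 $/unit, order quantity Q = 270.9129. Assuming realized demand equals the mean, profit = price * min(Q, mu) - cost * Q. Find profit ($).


Sales at mu = min(270.9129, 238.2335) = 238.2335
Revenue = 25.4435 * 238.2335 = 6061.4941
Total cost = 15.0369 * 270.9129 = 4073.6902
Profit = 6061.4941 - 4073.6902 = 1987.8039

1987.8039 $


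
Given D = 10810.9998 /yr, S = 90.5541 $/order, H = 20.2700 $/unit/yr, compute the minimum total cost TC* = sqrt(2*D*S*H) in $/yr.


2*D*S*H = 39687863.6723
TC* = sqrt(39687863.6723) = 6299.8304

6299.8304 $/yr


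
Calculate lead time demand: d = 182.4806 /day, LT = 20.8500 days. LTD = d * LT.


LTD = 182.4806 * 20.8500 = 3804.7205

3804.7205 units


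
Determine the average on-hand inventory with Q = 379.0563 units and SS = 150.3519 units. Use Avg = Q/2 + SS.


Q/2 = 189.5282
Avg = 189.5282 + 150.3519 = 339.8800

339.8800 units


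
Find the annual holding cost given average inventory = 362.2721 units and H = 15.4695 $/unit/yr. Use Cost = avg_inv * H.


Cost = 362.2721 * 15.4695 = 5604.1683

5604.1683 $/yr


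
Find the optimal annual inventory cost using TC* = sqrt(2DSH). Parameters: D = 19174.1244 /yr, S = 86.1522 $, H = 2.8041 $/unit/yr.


2*D*S*H = 9264146.3233
TC* = sqrt(9264146.3233) = 3043.7060

3043.7060 $/yr


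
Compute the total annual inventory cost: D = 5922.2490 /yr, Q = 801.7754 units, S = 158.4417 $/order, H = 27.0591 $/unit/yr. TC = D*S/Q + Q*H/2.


Ordering cost = D*S/Q = 1170.3168
Holding cost = Q*H/2 = 10847.6604
TC = 1170.3168 + 10847.6604 = 12017.9771

12017.9771 $/yr


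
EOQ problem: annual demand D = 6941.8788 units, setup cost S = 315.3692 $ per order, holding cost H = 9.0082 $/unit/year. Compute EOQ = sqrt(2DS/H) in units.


2*D*S = 2 * 6941.8788 * 315.3692 = 4378509.5273
2*D*S/H = 486058.2056
EOQ = sqrt(486058.2056) = 697.1787

697.1787 units


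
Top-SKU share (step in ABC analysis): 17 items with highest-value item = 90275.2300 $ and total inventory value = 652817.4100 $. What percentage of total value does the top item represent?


Top item = 90275.2300
Total = 652817.4100
Percentage = 90275.2300 / 652817.4100 * 100 = 13.8286

13.8286%


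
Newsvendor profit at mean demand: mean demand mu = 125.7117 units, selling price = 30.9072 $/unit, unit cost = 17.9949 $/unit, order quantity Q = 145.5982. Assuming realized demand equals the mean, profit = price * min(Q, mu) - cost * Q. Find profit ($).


Sales at mu = min(145.5982, 125.7117) = 125.7117
Revenue = 30.9072 * 125.7117 = 3885.3967
Total cost = 17.9949 * 145.5982 = 2620.0250
Profit = 3885.3967 - 2620.0250 = 1265.3716

1265.3716 $


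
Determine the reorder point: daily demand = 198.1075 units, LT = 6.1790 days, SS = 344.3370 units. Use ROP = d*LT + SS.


d*LT = 198.1075 * 6.1790 = 1224.1062
ROP = 1224.1062 + 344.3370 = 1568.4432

1568.4432 units


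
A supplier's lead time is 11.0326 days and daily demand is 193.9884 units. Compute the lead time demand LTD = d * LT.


LTD = 193.9884 * 11.0326 = 2140.1964

2140.1964 units


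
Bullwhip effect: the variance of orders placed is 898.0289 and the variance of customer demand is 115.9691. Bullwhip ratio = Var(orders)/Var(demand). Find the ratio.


BW = 898.0289 / 115.9691 = 7.7437

7.7437


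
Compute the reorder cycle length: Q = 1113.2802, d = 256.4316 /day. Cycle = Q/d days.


Cycle = 1113.2802 / 256.4316 = 4.3414

4.3414 days


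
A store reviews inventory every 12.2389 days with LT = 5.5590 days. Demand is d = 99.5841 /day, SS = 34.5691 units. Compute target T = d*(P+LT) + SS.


P + LT = 17.7979
d*(P+LT) = 99.5841 * 17.7979 = 1772.3879
T = 1772.3879 + 34.5691 = 1806.9570

1806.9570 units


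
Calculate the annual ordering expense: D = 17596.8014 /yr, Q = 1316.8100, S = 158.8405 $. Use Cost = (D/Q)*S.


Number of orders = D/Q = 13.3632
Cost = 13.3632 * 158.8405 = 2122.6181

2122.6181 $/yr


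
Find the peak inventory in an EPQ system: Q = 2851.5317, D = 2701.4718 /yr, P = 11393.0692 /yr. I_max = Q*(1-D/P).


D/P = 0.2371
1 - D/P = 0.7629
I_max = 2851.5317 * 0.7629 = 2175.3897

2175.3897 units


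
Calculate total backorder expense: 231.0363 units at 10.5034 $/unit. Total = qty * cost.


Total = 231.0363 * 10.5034 = 2426.6667

2426.6667 $


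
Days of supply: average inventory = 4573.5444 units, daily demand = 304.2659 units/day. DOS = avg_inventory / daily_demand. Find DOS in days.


DOS = 4573.5444 / 304.2659 = 15.0314

15.0314 days


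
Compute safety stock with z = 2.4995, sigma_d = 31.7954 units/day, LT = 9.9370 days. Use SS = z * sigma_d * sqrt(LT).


sqrt(LT) = sqrt(9.9370) = 3.1523
SS = 2.4995 * 31.7954 * 3.1523 = 250.5215

250.5215 units


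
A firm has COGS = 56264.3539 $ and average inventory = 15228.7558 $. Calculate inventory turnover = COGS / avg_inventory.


Turnover = 56264.3539 / 15228.7558 = 3.6946

3.6946


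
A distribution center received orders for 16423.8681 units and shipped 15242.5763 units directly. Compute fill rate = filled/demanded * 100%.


FR = 15242.5763 / 16423.8681 * 100 = 92.8075

92.8075%


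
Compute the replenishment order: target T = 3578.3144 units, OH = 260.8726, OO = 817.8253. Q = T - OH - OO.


Inventory position = OH + OO = 260.8726 + 817.8253 = 1078.6979
Q = 3578.3144 - 1078.6979 = 2499.6165

2499.6165 units


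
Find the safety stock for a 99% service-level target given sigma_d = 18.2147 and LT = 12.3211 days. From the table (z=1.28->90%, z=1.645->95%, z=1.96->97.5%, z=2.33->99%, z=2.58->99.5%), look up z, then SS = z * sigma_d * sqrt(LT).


From the table, SL = 99% corresponds to z = 2.33
sqrt(LT) = sqrt(12.3211) = 3.5101
SS = 2.33 * 18.2147 * 3.5101 = 148.9713

148.9713 units


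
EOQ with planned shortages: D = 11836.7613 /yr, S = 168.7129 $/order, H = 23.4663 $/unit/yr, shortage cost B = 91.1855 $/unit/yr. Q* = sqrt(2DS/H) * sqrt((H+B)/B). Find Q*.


sqrt(2DS/H) = 412.5564
sqrt((H+B)/B) = 1.1213
Q* = 412.5564 * 1.1213 = 462.6055

462.6055 units


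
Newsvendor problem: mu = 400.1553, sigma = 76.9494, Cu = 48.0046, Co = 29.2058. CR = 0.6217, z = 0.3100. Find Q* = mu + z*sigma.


CR = Cu/(Cu+Co) = 48.0046/(48.0046+29.2058) = 0.6217
z = 0.3100
Q* = 400.1553 + 0.3100 * 76.9494 = 424.0096

424.0096 units


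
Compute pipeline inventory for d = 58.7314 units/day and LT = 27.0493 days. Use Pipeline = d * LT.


Pipeline = 58.7314 * 27.0493 = 1588.6433

1588.6433 units


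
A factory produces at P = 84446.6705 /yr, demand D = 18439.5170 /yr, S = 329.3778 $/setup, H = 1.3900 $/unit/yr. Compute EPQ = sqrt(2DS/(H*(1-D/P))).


1 - D/P = 1 - 0.2184 = 0.7816
H*(1-D/P) = 1.0865
2DS = 12147135.0850
EPQ = sqrt(11180226.1279) = 3343.6845

3343.6845 units


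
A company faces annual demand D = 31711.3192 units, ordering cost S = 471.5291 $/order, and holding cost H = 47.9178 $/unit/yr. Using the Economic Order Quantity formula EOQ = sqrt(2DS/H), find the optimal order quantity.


2*D*S = 2 * 31711.3192 * 471.5291 = 29905619.6044
2*D*S/H = 624102.5173
EOQ = sqrt(624102.5173) = 790.0016

790.0016 units


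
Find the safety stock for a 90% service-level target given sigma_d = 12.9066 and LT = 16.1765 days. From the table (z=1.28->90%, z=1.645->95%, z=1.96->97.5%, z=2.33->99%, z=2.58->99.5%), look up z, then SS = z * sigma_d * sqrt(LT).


From the table, SL = 90% corresponds to z = 1.28
sqrt(LT) = sqrt(16.1765) = 4.0220
SS = 1.28 * 12.9066 * 4.0220 = 66.4453

66.4453 units


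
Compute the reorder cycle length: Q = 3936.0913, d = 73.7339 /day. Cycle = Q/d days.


Cycle = 3936.0913 / 73.7339 = 53.3824

53.3824 days


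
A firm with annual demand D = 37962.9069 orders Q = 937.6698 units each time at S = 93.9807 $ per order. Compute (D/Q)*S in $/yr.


Number of orders = D/Q = 40.4864
Cost = 40.4864 * 93.9807 = 3804.9435

3804.9435 $/yr


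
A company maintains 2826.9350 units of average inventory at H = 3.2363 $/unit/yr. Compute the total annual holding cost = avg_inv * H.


Cost = 2826.9350 * 3.2363 = 9148.8097

9148.8097 $/yr


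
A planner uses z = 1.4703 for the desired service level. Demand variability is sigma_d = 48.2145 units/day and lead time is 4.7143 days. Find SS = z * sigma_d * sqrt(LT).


sqrt(LT) = sqrt(4.7143) = 2.1712
SS = 1.4703 * 48.2145 * 2.1712 = 153.9190

153.9190 units


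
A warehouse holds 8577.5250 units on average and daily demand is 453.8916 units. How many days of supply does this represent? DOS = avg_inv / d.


DOS = 8577.5250 / 453.8916 = 18.8977

18.8977 days


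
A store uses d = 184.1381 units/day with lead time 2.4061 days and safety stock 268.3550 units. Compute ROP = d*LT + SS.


d*LT = 184.1381 * 2.4061 = 443.0547
ROP = 443.0547 + 268.3550 = 711.4097

711.4097 units


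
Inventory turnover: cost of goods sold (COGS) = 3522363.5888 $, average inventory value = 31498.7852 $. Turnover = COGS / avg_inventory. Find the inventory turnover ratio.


Turnover = 3522363.5888 / 31498.7852 = 111.8254

111.8254


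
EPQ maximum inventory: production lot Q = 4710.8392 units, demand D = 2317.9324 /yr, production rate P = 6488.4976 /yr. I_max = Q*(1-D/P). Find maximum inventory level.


D/P = 0.3572
1 - D/P = 0.6428
I_max = 4710.8392 * 0.6428 = 3027.9524

3027.9524 units


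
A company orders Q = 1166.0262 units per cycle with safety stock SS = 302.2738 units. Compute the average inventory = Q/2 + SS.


Q/2 = 583.0131
Avg = 583.0131 + 302.2738 = 885.2869

885.2869 units


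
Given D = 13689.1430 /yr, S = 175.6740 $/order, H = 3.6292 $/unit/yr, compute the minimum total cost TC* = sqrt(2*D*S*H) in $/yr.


2*D*S*H = 17455192.7212
TC* = sqrt(17455192.7212) = 4177.9412

4177.9412 $/yr


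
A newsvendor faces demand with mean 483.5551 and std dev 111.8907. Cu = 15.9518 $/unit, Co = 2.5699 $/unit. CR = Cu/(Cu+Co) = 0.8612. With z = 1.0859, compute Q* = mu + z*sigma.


CR = Cu/(Cu+Co) = 15.9518/(15.9518+2.5699) = 0.8612
z = 1.0859
Q* = 483.5551 + 1.0859 * 111.8907 = 605.0572

605.0572 units


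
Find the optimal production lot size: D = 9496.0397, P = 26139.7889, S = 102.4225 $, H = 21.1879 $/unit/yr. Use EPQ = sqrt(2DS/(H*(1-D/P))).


1 - D/P = 1 - 0.3633 = 0.6367
H*(1-D/P) = 13.4908
2DS = 1945216.2523
EPQ = sqrt(144188.5877) = 379.7217

379.7217 units


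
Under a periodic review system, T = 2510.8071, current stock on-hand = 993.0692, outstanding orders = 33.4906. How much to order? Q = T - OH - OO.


Inventory position = OH + OO = 993.0692 + 33.4906 = 1026.5598
Q = 2510.8071 - 1026.5598 = 1484.2473

1484.2473 units


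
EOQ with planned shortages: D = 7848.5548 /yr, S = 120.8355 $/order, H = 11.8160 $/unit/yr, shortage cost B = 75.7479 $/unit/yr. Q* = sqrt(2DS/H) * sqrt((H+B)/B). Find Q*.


sqrt(2DS/H) = 400.6562
sqrt((H+B)/B) = 1.0752
Q* = 400.6562 * 1.0752 = 430.7736

430.7736 units


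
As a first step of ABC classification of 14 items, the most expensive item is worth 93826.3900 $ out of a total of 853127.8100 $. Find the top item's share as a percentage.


Top item = 93826.3900
Total = 853127.8100
Percentage = 93826.3900 / 853127.8100 * 100 = 10.9979

10.9979%


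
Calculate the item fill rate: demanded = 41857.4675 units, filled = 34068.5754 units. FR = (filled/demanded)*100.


FR = 34068.5754 / 41857.4675 * 100 = 81.3919

81.3919%


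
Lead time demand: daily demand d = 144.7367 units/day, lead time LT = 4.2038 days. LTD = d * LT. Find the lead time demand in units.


LTD = 144.7367 * 4.2038 = 608.4441

608.4441 units


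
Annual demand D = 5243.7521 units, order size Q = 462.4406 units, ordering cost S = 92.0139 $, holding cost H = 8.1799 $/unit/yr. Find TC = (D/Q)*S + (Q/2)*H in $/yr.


Ordering cost = D*S/Q = 1043.3731
Holding cost = Q*H/2 = 1891.3589
TC = 1043.3731 + 1891.3589 = 2934.7320

2934.7320 $/yr


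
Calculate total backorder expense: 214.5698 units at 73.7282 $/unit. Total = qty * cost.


Total = 214.5698 * 73.7282 = 15819.8451

15819.8451 $


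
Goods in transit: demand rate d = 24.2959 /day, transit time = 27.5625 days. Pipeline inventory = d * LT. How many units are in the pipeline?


Pipeline = 24.2959 * 27.5625 = 669.6557

669.6557 units


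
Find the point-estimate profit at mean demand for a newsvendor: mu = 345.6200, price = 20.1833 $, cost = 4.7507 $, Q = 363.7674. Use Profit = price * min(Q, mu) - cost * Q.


Sales at mu = min(363.7674, 345.6200) = 345.6200
Revenue = 20.1833 * 345.6200 = 6975.7521
Total cost = 4.7507 * 363.7674 = 1728.1498
Profit = 6975.7521 - 1728.1498 = 5247.6024

5247.6024 $


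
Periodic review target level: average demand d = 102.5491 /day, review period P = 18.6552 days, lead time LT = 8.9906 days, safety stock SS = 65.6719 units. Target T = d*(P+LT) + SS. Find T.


P + LT = 27.6458
d*(P+LT) = 102.5491 * 27.6458 = 2835.0519
T = 2835.0519 + 65.6719 = 2900.7238

2900.7238 units


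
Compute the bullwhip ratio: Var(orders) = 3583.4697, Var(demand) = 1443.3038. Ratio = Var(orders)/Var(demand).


BW = 3583.4697 / 1443.3038 = 2.4828

2.4828


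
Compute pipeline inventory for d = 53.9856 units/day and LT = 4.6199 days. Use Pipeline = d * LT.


Pipeline = 53.9856 * 4.6199 = 249.4081

249.4081 units


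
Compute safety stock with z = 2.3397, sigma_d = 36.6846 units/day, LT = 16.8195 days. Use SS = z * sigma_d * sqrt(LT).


sqrt(LT) = sqrt(16.8195) = 4.1012
SS = 2.3397 * 36.6846 * 4.1012 = 352.0064

352.0064 units


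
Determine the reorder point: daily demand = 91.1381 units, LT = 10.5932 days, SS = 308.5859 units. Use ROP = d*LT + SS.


d*LT = 91.1381 * 10.5932 = 965.4441
ROP = 965.4441 + 308.5859 = 1274.0300

1274.0300 units


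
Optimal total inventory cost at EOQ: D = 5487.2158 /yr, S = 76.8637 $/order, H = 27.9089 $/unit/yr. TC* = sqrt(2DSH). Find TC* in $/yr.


2*D*S*H = 23542145.6322
TC* = sqrt(23542145.6322) = 4852.0249

4852.0249 $/yr


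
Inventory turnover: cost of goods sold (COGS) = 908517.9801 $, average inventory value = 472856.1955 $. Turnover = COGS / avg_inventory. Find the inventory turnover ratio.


Turnover = 908517.9801 / 472856.1955 = 1.9213

1.9213


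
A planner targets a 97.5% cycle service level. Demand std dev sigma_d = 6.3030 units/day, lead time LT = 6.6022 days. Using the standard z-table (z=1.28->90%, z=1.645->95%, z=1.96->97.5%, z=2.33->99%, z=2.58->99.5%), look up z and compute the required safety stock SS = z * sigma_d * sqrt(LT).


From the table, SL = 97.5% corresponds to z = 1.96
sqrt(LT) = sqrt(6.6022) = 2.5695
SS = 1.96 * 6.3030 * 2.5695 = 31.7430

31.7430 units


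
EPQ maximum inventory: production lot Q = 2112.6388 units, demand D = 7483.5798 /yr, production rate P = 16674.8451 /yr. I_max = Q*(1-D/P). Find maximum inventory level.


D/P = 0.4488
1 - D/P = 0.5512
I_max = 2112.6388 * 0.5512 = 1164.4980

1164.4980 units


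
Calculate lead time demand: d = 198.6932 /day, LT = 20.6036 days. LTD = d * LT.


LTD = 198.6932 * 20.6036 = 4093.7952

4093.7952 units


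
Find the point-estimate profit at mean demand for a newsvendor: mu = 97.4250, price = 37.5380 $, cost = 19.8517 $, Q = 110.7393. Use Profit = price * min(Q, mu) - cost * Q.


Sales at mu = min(110.7393, 97.4250) = 97.4250
Revenue = 37.5380 * 97.4250 = 3657.1396
Total cost = 19.8517 * 110.7393 = 2198.3634
Profit = 3657.1396 - 2198.3634 = 1458.7763

1458.7763 $
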